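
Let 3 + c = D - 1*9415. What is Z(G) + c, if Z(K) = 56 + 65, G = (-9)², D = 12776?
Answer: 3479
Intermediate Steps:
G = 81
Z(K) = 121
c = 3358 (c = -3 + (12776 - 1*9415) = -3 + (12776 - 9415) = -3 + 3361 = 3358)
Z(G) + c = 121 + 3358 = 3479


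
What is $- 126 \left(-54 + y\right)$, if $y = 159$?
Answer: $-13230$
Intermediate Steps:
$- 126 \left(-54 + y\right) = - 126 \left(-54 + 159\right) = \left(-126\right) 105 = -13230$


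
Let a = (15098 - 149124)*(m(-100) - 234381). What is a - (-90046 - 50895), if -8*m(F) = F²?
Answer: 31580821347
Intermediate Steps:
m(F) = -F²/8
a = 31580680406 (a = (15098 - 149124)*(-⅛*(-100)² - 234381) = -134026*(-⅛*10000 - 234381) = -134026*(-1250 - 234381) = -134026*(-235631) = 31580680406)
a - (-90046 - 50895) = 31580680406 - (-90046 - 50895) = 31580680406 - 1*(-140941) = 31580680406 + 140941 = 31580821347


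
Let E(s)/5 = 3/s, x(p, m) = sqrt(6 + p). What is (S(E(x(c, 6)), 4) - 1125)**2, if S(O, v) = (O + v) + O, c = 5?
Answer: 13823951/11 - 67260*sqrt(11)/11 ≈ 1.2364e+6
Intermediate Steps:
E(s) = 15/s (E(s) = 5*(3/s) = 15/s)
S(O, v) = v + 2*O
(S(E(x(c, 6)), 4) - 1125)**2 = ((4 + 2*(15/(sqrt(6 + 5)))) - 1125)**2 = ((4 + 2*(15/(sqrt(11)))) - 1125)**2 = ((4 + 2*(15*(sqrt(11)/11))) - 1125)**2 = ((4 + 2*(15*sqrt(11)/11)) - 1125)**2 = ((4 + 30*sqrt(11)/11) - 1125)**2 = (-1121 + 30*sqrt(11)/11)**2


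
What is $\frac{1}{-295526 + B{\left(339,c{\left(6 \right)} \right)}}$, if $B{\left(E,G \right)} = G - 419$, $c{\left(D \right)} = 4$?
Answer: $- \frac{1}{295941} \approx -3.3791 \cdot 10^{-6}$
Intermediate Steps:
$B{\left(E,G \right)} = -419 + G$ ($B{\left(E,G \right)} = G - 419 = -419 + G$)
$\frac{1}{-295526 + B{\left(339,c{\left(6 \right)} \right)}} = \frac{1}{-295526 + \left(-419 + 4\right)} = \frac{1}{-295526 - 415} = \frac{1}{-295941} = - \frac{1}{295941}$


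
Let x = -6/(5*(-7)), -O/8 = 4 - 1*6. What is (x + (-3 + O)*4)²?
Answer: 3334276/1225 ≈ 2721.9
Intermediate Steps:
O = 16 (O = -8*(4 - 1*6) = -8*(4 - 6) = -8*(-2) = 16)
x = 6/35 (x = -6/(-35) = -6*(-1/35) = 6/35 ≈ 0.17143)
(x + (-3 + O)*4)² = (6/35 + (-3 + 16)*4)² = (6/35 + 13*4)² = (6/35 + 52)² = (1826/35)² = 3334276/1225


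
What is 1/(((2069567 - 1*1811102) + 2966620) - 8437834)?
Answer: -1/5212749 ≈ -1.9184e-7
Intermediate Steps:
1/(((2069567 - 1*1811102) + 2966620) - 8437834) = 1/(((2069567 - 1811102) + 2966620) - 8437834) = 1/((258465 + 2966620) - 8437834) = 1/(3225085 - 8437834) = 1/(-5212749) = -1/5212749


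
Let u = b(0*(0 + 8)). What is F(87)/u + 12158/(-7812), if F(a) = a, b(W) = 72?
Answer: -5437/15624 ≈ -0.34799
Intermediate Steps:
u = 72
F(87)/u + 12158/(-7812) = 87/72 + 12158/(-7812) = 87*(1/72) + 12158*(-1/7812) = 29/24 - 6079/3906 = -5437/15624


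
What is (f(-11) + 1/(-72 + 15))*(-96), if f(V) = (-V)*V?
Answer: 220736/19 ≈ 11618.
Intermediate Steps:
f(V) = -V²
(f(-11) + 1/(-72 + 15))*(-96) = (-1*(-11)² + 1/(-72 + 15))*(-96) = (-1*121 + 1/(-57))*(-96) = (-121 - 1/57)*(-96) = -6898/57*(-96) = 220736/19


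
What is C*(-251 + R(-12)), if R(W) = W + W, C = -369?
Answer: 101475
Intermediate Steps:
R(W) = 2*W
C*(-251 + R(-12)) = -369*(-251 + 2*(-12)) = -369*(-251 - 24) = -369*(-275) = 101475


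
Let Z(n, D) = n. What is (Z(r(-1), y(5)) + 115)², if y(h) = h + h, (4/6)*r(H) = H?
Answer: 51529/4 ≈ 12882.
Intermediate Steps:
r(H) = 3*H/2
y(h) = 2*h
(Z(r(-1), y(5)) + 115)² = ((3/2)*(-1) + 115)² = (-3/2 + 115)² = (227/2)² = 51529/4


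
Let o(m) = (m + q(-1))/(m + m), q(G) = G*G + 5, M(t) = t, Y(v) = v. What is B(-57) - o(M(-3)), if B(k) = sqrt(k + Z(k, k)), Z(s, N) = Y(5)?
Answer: 1/2 + 2*I*sqrt(13) ≈ 0.5 + 7.2111*I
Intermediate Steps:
Z(s, N) = 5
q(G) = 5 + G**2 (q(G) = G**2 + 5 = 5 + G**2)
B(k) = sqrt(5 + k) (B(k) = sqrt(k + 5) = sqrt(5 + k))
o(m) = (6 + m)/(2*m) (o(m) = (m + (5 + (-1)**2))/(m + m) = (m + (5 + 1))/((2*m)) = (m + 6)*(1/(2*m)) = (6 + m)*(1/(2*m)) = (6 + m)/(2*m))
B(-57) - o(M(-3)) = sqrt(5 - 57) - (6 - 3)/(2*(-3)) = sqrt(-52) - (-1)*3/(2*3) = 2*I*sqrt(13) - 1*(-1/2) = 2*I*sqrt(13) + 1/2 = 1/2 + 2*I*sqrt(13)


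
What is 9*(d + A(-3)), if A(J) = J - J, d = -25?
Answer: -225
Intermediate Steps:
A(J) = 0
9*(d + A(-3)) = 9*(-25 + 0) = 9*(-25) = -225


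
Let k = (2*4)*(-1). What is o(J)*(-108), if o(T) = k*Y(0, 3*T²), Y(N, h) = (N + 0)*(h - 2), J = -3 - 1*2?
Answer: 0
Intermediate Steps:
k = -8 (k = 8*(-1) = -8)
J = -5 (J = -3 - 2 = -5)
Y(N, h) = N*(-2 + h)
o(T) = 0 (o(T) = -0*(-2 + 3*T²) = -8*0 = 0)
o(J)*(-108) = 0*(-108) = 0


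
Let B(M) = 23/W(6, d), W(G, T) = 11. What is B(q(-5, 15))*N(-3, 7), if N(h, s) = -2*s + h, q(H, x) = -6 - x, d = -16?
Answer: -391/11 ≈ -35.545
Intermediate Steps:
N(h, s) = h - 2*s
B(M) = 23/11
B(q(-5, 15))*N(-3, 7) = 23*(-3 - 2*7)/11 = 23*(-3 - 14)/11 = (23/11)*(-17) = -391/11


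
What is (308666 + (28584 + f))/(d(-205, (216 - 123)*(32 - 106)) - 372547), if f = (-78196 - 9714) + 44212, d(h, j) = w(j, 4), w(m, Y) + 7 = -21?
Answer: -41936/53225 ≈ -0.78790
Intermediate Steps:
w(m, Y) = -28 (w(m, Y) = -7 - 21 = -28)
d(h, j) = -28
f = -43698 (f = -87910 + 44212 = -43698)
(308666 + (28584 + f))/(d(-205, (216 - 123)*(32 - 106)) - 372547) = (308666 + (28584 - 43698))/(-28 - 372547) = (308666 - 15114)/(-372575) = 293552*(-1/372575) = -41936/53225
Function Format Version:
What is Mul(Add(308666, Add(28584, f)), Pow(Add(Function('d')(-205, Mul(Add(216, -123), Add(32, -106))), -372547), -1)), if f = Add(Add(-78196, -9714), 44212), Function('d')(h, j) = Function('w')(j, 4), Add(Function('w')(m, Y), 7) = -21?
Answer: Rational(-41936, 53225) ≈ -0.78790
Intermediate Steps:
Function('w')(m, Y) = -28 (Function('w')(m, Y) = Add(-7, -21) = -28)
Function('d')(h, j) = -28
f = -43698 (f = Add(-87910, 44212) = -43698)
Mul(Add(308666, Add(28584, f)), Pow(Add(Function('d')(-205, Mul(Add(216, -123), Add(32, -106))), -372547), -1)) = Mul(Add(308666, Add(28584, -43698)), Pow(Add(-28, -372547), -1)) = Mul(Add(308666, -15114), Pow(-372575, -1)) = Mul(293552, Rational(-1, 372575)) = Rational(-41936, 53225)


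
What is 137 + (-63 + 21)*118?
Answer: -4819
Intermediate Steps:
137 + (-63 + 21)*118 = 137 - 42*118 = 137 - 4956 = -4819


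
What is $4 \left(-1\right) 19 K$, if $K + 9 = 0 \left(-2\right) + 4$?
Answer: $380$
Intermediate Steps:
$K = -5$ ($K = -9 + \left(0 \left(-2\right) + 4\right) = -9 + \left(0 + 4\right) = -9 + 4 = -5$)
$4 \left(-1\right) 19 K = 4 \left(-1\right) 19 \left(-5\right) = \left(-4\right) 19 \left(-5\right) = \left(-76\right) \left(-5\right) = 380$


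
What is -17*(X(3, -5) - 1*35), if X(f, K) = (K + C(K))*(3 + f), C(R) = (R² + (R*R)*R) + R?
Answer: 11815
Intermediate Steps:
C(R) = R + R² + R³ (C(R) = (R² + R²*R) + R = (R² + R³) + R = R + R² + R³)
X(f, K) = (3 + f)*(K + K*(1 + K + K²)) (X(f, K) = (K + K*(1 + K + K²))*(3 + f) = (3 + f)*(K + K*(1 + K + K²)))
-17*(X(3, -5) - 1*35) = -17*(-5*(6 + 3 + 3*(-5) + 3*(-5)² + 3*(1 - 5 + (-5)²)) - 1*35) = -17*(-5*(6 + 3 - 15 + 3*25 + 3*(1 - 5 + 25)) - 35) = -17*(-5*(6 + 3 - 15 + 75 + 3*21) - 35) = -17*(-5*(6 + 3 - 15 + 75 + 63) - 35) = -17*(-5*132 - 35) = -17*(-660 - 35) = -17*(-695) = 11815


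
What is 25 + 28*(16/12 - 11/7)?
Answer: 55/3 ≈ 18.333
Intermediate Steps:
25 + 28*(16/12 - 11/7) = 25 + 28*(16*(1/12) - 11*⅐) = 25 + 28*(4/3 - 11/7) = 25 + 28*(-5/21) = 25 - 20/3 = 55/3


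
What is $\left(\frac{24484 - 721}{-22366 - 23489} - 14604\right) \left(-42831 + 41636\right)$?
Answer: $\frac{53351984579}{3057} \approx 1.7452 \cdot 10^{7}$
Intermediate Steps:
$\left(\frac{24484 - 721}{-22366 - 23489} - 14604\right) \left(-42831 + 41636\right) = \left(\frac{23763}{-45855} - 14604\right) \left(-1195\right) = \left(23763 \left(- \frac{1}{45855}\right) - 14604\right) \left(-1195\right) = \left(- \frac{7921}{15285} - 14604\right) \left(-1195\right) = \left(- \frac{223230061}{15285}\right) \left(-1195\right) = \frac{53351984579}{3057}$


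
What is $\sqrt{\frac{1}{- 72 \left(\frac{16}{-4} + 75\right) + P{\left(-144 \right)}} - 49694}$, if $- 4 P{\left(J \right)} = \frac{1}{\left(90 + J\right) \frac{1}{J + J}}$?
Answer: $\frac{i \sqrt{2923443368105}}{7670} \approx 222.92 i$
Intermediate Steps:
$P{\left(J \right)} = - \frac{J}{2 \left(90 + J\right)}$ ($P{\left(J \right)} = - \frac{1}{4 \frac{90 + J}{J + J}} = - \frac{1}{4 \frac{90 + J}{2 J}} = - \frac{2 J \frac{1}{90 + J}}{4} = - \frac{J}{2 \left(90 + J\right)}$)
$\sqrt{\frac{1}{- 72 \left(\frac{16}{-4} + 75\right) + P{\left(-144 \right)}} - 49694} = \sqrt{\frac{1}{- 72 \left(\frac{16}{-4} + 75\right) - - \frac{144}{180 + 2 \left(-144\right)}} - 49694} = \sqrt{\frac{1}{- 72 \left(16 \left(- \frac{1}{4}\right) + 75\right) - - \frac{144}{180 - 288}} - 49694} = \sqrt{\frac{1}{- 72 \left(-4 + 75\right) - - \frac{144}{-108}} - 49694} = \sqrt{\frac{1}{\left(-72\right) 71 - \left(-144\right) \left(- \frac{1}{108}\right)} - 49694} = \sqrt{\frac{1}{-5112 - \frac{4}{3}} - 49694} = \sqrt{\frac{1}{- \frac{15340}{3}} - 49694} = \sqrt{- \frac{3}{15340} - 49694} = \sqrt{- \frac{762305963}{15340}} = \frac{i \sqrt{2923443368105}}{7670}$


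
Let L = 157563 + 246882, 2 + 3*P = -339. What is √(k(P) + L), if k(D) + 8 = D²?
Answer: √3756214/3 ≈ 646.03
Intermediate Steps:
P = -341/3 (P = -⅔ + (⅓)*(-339) = -⅔ - 113 = -341/3 ≈ -113.67)
k(D) = -8 + D²
L = 404445
√(k(P) + L) = √((-8 + (-341/3)²) + 404445) = √((-8 + 116281/9) + 404445) = √(116209/9 + 404445) = √(3756214/9) = √3756214/3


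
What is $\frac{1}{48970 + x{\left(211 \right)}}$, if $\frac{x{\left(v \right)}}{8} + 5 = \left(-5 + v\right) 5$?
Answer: $\frac{1}{57170} \approx 1.7492 \cdot 10^{-5}$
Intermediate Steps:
$x{\left(v \right)} = -240 + 40 v$ ($x{\left(v \right)} = -40 + 8 \left(-5 + v\right) 5 = -40 + 8 \left(-25 + 5 v\right) = -40 + \left(-200 + 40 v\right) = -240 + 40 v$)
$\frac{1}{48970 + x{\left(211 \right)}} = \frac{1}{48970 + \left(-240 + 40 \cdot 211\right)} = \frac{1}{48970 + \left(-240 + 8440\right)} = \frac{1}{48970 + 8200} = \frac{1}{57170}$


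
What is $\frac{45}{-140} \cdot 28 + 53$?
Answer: $44$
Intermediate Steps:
$\frac{45}{-140} \cdot 28 + 53 = 45 \left(- \frac{1}{140}\right) 28 + 53 = \left(- \frac{9}{28}\right) 28 + 53 = -9 + 53 = 44$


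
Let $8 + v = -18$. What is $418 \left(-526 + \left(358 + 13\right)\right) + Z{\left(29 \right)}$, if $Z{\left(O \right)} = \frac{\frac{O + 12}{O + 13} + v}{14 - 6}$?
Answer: $- \frac{21770491}{336} \approx -64793.0$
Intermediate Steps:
$v = -26$ ($v = -8 - 18 = -26$)
$Z{\left(O \right)} = - \frac{13}{4} + \frac{12 + O}{8 \left(13 + O\right)}$ ($Z{\left(O \right)} = \frac{\frac{O + 12}{O + 13} - 26}{14 - 6} = \frac{\frac{12 + O}{13 + O} - 26}{8} = \left(\frac{12 + O}{13 + O} - 26\right) \frac{1}{8} = \left(-26 + \frac{12 + O}{13 + O}\right) \frac{1}{8} = - \frac{13}{4} + \frac{12 + O}{8 \left(13 + O\right)}$)
$418 \left(-526 + \left(358 + 13\right)\right) + Z{\left(29 \right)} = 418 \left(-526 + \left(358 + 13\right)\right) + \frac{-326 - 725}{8 \left(13 + 29\right)} = 418 \left(-526 + 371\right) + \frac{-326 - 725}{8 \cdot 42} = 418 \left(-155\right) + \frac{1}{8} \cdot \frac{1}{42} \left(-1051\right) = -64790 - \frac{1051}{336} = - \frac{21770491}{336}$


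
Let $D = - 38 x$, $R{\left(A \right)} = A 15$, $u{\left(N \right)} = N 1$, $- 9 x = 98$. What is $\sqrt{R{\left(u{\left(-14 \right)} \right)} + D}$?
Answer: $\frac{\sqrt{1834}}{3} \approx 14.275$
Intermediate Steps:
$x = - \frac{98}{9}$ ($x = \left(- \frac{1}{9}\right) 98 = - \frac{98}{9} \approx -10.889$)
$u{\left(N \right)} = N$
$R{\left(A \right)} = 15 A$
$D = \frac{3724}{9}$ ($D = \left(-38\right) \left(- \frac{98}{9}\right) = \frac{3724}{9} \approx 413.78$)
$\sqrt{R{\left(u{\left(-14 \right)} \right)} + D} = \sqrt{15 \left(-14\right) + \frac{3724}{9}} = \sqrt{-210 + \frac{3724}{9}} = \sqrt{\frac{1834}{9}} = \frac{\sqrt{1834}}{3}$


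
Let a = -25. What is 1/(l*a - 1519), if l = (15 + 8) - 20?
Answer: -1/1594 ≈ -0.00062735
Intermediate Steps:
l = 3 (l = 23 - 20 = 3)
1/(l*a - 1519) = 1/(3*(-25) - 1519) = 1/(-75 - 1519) = 1/(-1594) = -1/1594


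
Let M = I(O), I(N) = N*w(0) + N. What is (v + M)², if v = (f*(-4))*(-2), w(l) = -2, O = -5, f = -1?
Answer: 9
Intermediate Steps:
I(N) = -N (I(N) = N*(-2) + N = -2*N + N = -N)
v = -8 (v = -1*(-4)*(-2) = 4*(-2) = -8)
M = 5 (M = -1*(-5) = 5)
(v + M)² = (-8 + 5)² = (-3)² = 9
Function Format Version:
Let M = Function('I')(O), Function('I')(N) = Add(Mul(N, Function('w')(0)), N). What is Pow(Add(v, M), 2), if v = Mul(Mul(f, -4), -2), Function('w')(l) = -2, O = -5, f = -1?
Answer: 9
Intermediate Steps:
Function('I')(N) = Mul(-1, N) (Function('I')(N) = Add(Mul(N, -2), N) = Add(Mul(-2, N), N) = Mul(-1, N))
v = -8 (v = Mul(Mul(-1, -4), -2) = Mul(4, -2) = -8)
M = 5 (M = Mul(-1, -5) = 5)
Pow(Add(v, M), 2) = Pow(Add(-8, 5), 2) = Pow(-3, 2) = 9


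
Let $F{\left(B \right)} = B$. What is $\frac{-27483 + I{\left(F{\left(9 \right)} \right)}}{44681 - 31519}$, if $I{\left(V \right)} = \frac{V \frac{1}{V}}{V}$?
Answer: $- \frac{123673}{59229} \approx -2.088$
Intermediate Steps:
$I{\left(V \right)} = \frac{1}{V}$ ($I{\left(V \right)} = 1 \frac{1}{V} = \frac{1}{V}$)
$\frac{-27483 + I{\left(F{\left(9 \right)} \right)}}{44681 - 31519} = \frac{-27483 + \frac{1}{9}}{44681 - 31519} = \frac{-27483 + \frac{1}{9}}{13162} = \left(- \frac{247346}{9}\right) \frac{1}{13162} = - \frac{123673}{59229}$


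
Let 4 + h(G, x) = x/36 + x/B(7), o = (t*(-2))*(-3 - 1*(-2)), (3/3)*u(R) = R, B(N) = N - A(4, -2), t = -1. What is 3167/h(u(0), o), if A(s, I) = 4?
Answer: -57006/85 ≈ -670.66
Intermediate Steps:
B(N) = -4 + N (B(N) = N - 1*4 = N - 4 = -4 + N)
u(R) = R
o = -2 (o = (-1*(-2))*(-3 - 1*(-2)) = 2*(-3 + 2) = 2*(-1) = -2)
h(G, x) = -4 + 13*x/36 (h(G, x) = -4 + (x/36 + x/(-4 + 7)) = -4 + (x*(1/36) + x/3) = -4 + (x/36 + x*(1/3)) = -4 + (x/36 + x/3) = -4 + 13*x/36)
3167/h(u(0), o) = 3167/(-4 + (13/36)*(-2)) = 3167/(-4 - 13/18) = 3167/(-85/18) = 3167*(-18/85) = -57006/85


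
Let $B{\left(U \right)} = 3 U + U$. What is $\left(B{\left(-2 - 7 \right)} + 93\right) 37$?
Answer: $2109$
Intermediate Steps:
$B{\left(U \right)} = 4 U$
$\left(B{\left(-2 - 7 \right)} + 93\right) 37 = \left(4 \left(-2 - 7\right) + 93\right) 37 = \left(4 \left(-9\right) + 93\right) 37 = \left(-36 + 93\right) 37 = 57 \cdot 37 = 2109$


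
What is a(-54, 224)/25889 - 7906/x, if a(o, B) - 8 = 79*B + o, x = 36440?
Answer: 219243783/471697580 ≈ 0.46480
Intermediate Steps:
a(o, B) = 8 + o + 79*B (a(o, B) = 8 + (79*B + o) = 8 + (o + 79*B) = 8 + o + 79*B)
a(-54, 224)/25889 - 7906/x = (8 - 54 + 79*224)/25889 - 7906/36440 = (8 - 54 + 17696)*(1/25889) - 7906*1/36440 = 17650*(1/25889) - 3953/18220 = 17650/25889 - 3953/18220 = 219243783/471697580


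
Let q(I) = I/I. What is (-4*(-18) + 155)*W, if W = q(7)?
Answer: 227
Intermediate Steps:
q(I) = 1
W = 1
(-4*(-18) + 155)*W = (-4*(-18) + 155)*1 = (72 + 155)*1 = 227*1 = 227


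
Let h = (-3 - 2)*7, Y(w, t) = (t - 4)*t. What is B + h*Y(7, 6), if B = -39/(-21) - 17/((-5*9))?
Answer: -131596/315 ≈ -417.77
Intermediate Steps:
Y(w, t) = t*(-4 + t) (Y(w, t) = (-4 + t)*t = t*(-4 + t))
h = -35 (h = -5*7 = -35)
B = 704/315 (B = -39*(-1/21) - 17/(-45) = 13/7 - 17*(-1/45) = 13/7 + 17/45 = 704/315 ≈ 2.2349)
B + h*Y(7, 6) = 704/315 - 210*(-4 + 6) = 704/315 - 210*2 = 704/315 - 35*12 = 704/315 - 420 = -131596/315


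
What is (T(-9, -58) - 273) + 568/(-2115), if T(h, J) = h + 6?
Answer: -584308/2115 ≈ -276.27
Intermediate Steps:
T(h, J) = 6 + h
(T(-9, -58) - 273) + 568/(-2115) = ((6 - 9) - 273) + 568/(-2115) = (-3 - 273) + 568*(-1/2115) = -276 - 568/2115 = -584308/2115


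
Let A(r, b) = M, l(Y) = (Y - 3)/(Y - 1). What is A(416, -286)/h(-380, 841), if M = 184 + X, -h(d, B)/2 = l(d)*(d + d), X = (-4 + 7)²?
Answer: 73533/582160 ≈ 0.12631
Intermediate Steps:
X = 9 (X = 3² = 9)
l(Y) = (-3 + Y)/(-1 + Y)
h(d, B) = -4*d*(-3 + d)/(-1 + d) (h(d, B) = -2*(-3 + d)/(-1 + d)*(d + d) = -2*(-3 + d)/(-1 + d)*2*d = -4*d*(-3 + d)/(-1 + d))
M = 193 (M = 184 + 9 = 193)
A(r, b) = 193
A(416, -286)/h(-380, 841) = 193/((4*(-380)*(3 - 1*(-380))/(-1 - 380))) = 193/((4*(-380)*(3 + 380)/(-381))) = 193/((4*(-380)*(-1/381)*383)) = 193/(582160/381) = 193*(381/582160) = 73533/582160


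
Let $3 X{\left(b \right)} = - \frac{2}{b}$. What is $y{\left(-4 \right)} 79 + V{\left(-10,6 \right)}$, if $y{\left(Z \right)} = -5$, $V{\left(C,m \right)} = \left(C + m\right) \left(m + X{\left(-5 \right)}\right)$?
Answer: $- \frac{6293}{15} \approx -419.53$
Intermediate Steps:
$X{\left(b \right)} = - \frac{2}{3 b}$ ($X{\left(b \right)} = \frac{\left(-2\right) \frac{1}{b}}{3} = - \frac{2}{3 b}$)
$V{\left(C,m \right)} = \left(\frac{2}{15} + m\right) \left(C + m\right)$ ($V{\left(C,m \right)} = \left(C + m\right) \left(m - \frac{2}{3 \left(-5\right)}\right) = \left(C + m\right) \left(m - - \frac{2}{15}\right) = \left(C + m\right) \left(m + \frac{2}{15}\right) = \left(C + m\right) \left(\frac{2}{15} + m\right) = \left(\frac{2}{15} + m\right) \left(C + m\right)$)
$y{\left(-4 \right)} 79 + V{\left(-10,6 \right)} = \left(-5\right) 79 + \left(6^{2} + \frac{2}{15} \left(-10\right) + \frac{2}{15} \cdot 6 - 60\right) = -395 + \left(36 - \frac{4}{3} + \frac{4}{5} - 60\right) = -395 - \frac{368}{15} = - \frac{6293}{15}$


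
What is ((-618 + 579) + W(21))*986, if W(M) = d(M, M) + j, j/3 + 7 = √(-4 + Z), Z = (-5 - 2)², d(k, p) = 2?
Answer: -57188 + 8874*√5 ≈ -37345.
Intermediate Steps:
Z = 49 (Z = (-7)² = 49)
j = -21 + 9*√5 (j = -21 + 3*√(-4 + 49) = -21 + 3*√45 = -21 + 3*(3*√5) = -21 + 9*√5 ≈ -0.87539)
W(M) = -19 + 9*√5 (W(M) = 2 + (-21 + 9*√5) = -19 + 9*√5)
((-618 + 579) + W(21))*986 = ((-618 + 579) + (-19 + 9*√5))*986 = (-39 + (-19 + 9*√5))*986 = (-58 + 9*√5)*986 = -57188 + 8874*√5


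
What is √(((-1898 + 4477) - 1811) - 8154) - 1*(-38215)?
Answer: 38215 + I*√7386 ≈ 38215.0 + 85.942*I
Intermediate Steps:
√(((-1898 + 4477) - 1811) - 8154) - 1*(-38215) = √((2579 - 1811) - 8154) + 38215 = √(768 - 8154) + 38215 = √(-7386) + 38215 = I*√7386 + 38215 = 38215 + I*√7386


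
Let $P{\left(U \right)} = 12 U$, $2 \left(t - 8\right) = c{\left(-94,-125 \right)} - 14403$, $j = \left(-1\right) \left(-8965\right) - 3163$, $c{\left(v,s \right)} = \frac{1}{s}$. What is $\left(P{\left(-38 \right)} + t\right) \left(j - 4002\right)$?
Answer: $- \frac{68845536}{5} \approx -1.3769 \cdot 10^{7}$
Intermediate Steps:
$j = 5802$ ($j = 8965 - 3163 = 5802$)
$t = - \frac{899188}{125}$ ($t = 8 + \frac{\frac{1}{-125} - 14403}{2} = 8 + \frac{- \frac{1}{125} - 14403}{2} = 8 + \frac{1}{2} \left(- \frac{1800376}{125}\right) = 8 - \frac{900188}{125} = - \frac{899188}{125} \approx -7193.5$)
$\left(P{\left(-38 \right)} + t\right) \left(j - 4002\right) = \left(12 \left(-38\right) - \frac{899188}{125}\right) \left(5802 - 4002\right) = \left(-456 - \frac{899188}{125}\right) 1800 = \left(- \frac{956188}{125}\right) 1800 = - \frac{68845536}{5}$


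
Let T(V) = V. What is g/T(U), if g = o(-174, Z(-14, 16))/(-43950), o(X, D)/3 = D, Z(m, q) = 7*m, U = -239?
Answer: -49/1750675 ≈ -2.7989e-5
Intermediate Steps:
o(X, D) = 3*D
g = 49/7325 (g = (3*(7*(-14)))/(-43950) = (3*(-98))*(-1/43950) = -294*(-1/43950) = 49/7325 ≈ 0.0066894)
g/T(U) = (49/7325)/(-239) = (49/7325)*(-1/239) = -49/1750675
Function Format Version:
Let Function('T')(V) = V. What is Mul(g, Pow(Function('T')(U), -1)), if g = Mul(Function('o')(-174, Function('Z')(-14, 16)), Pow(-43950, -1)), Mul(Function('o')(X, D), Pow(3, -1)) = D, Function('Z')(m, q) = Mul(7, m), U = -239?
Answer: Rational(-49, 1750675) ≈ -2.7989e-5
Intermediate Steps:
Function('o')(X, D) = Mul(3, D)
g = Rational(49, 7325) (g = Mul(Mul(3, Mul(7, -14)), Pow(-43950, -1)) = Mul(Mul(3, -98), Rational(-1, 43950)) = Mul(-294, Rational(-1, 43950)) = Rational(49, 7325) ≈ 0.0066894)
Mul(g, Pow(Function('T')(U), -1)) = Mul(Rational(49, 7325), Pow(-239, -1)) = Mul(Rational(49, 7325), Rational(-1, 239)) = Rational(-49, 1750675)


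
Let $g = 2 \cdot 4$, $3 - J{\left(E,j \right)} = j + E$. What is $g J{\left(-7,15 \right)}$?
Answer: $-40$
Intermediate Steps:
$J{\left(E,j \right)} = 3 - E - j$ ($J{\left(E,j \right)} = 3 - \left(j + E\right) = 3 - \left(E + j\right) = 3 - E - j$)
$g = 8$
$g J{\left(-7,15 \right)} = 8 \left(3 - -7 - 15\right) = 8 \left(3 + 7 - 15\right) = 8 \left(-5\right) = -40$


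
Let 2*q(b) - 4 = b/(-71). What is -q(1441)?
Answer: 1157/142 ≈ 8.1479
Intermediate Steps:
q(b) = 2 - b/142 (q(b) = 2 + (b/(-71))/2 = 2 + (b*(-1/71))/2 = 2 + (-b/71)/2 = 2 - b/142)
-q(1441) = -(2 - 1/142*1441) = -(2 - 1441/142) = -1*(-1157/142) = 1157/142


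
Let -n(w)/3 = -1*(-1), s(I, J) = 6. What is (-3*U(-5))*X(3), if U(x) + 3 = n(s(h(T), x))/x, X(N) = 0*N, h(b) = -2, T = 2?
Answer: 0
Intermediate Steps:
n(w) = -3 (n(w) = -(-3)*(-1) = -3*1 = -3)
X(N) = 0
U(x) = -3 - 3/x
(-3*U(-5))*X(3) = -3*(-3 - 3/(-5))*0 = -3*(-3 - 3*(-⅕))*0 = -3*(-3 + ⅗)*0 = -3*(-12/5)*0 = (36/5)*0 = 0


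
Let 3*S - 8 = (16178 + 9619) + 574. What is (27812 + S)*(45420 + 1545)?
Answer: 1719153825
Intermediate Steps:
S = 8793 (S = 8/3 + ((16178 + 9619) + 574)/3 = 8/3 + (25797 + 574)/3 = 8/3 + (⅓)*26371 = 8/3 + 26371/3 = 8793)
(27812 + S)*(45420 + 1545) = (27812 + 8793)*(45420 + 1545) = 36605*46965 = 1719153825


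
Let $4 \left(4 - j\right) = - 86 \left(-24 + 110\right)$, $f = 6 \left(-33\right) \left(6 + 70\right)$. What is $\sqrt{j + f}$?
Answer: $i \sqrt{13195} \approx 114.87 i$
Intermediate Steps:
$f = -15048$ ($f = \left(-198\right) 76 = -15048$)
$j = 1853$ ($j = 4 - \frac{\left(-86\right) \left(-24 + 110\right)}{4} = 4 - \frac{\left(-86\right) 86}{4} = 4 - -1849 = 4 + 1849 = 1853$)
$\sqrt{j + f} = \sqrt{1853 - 15048} = \sqrt{-13195} = i \sqrt{13195}$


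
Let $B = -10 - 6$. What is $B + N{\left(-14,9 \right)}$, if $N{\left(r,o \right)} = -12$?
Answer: $-28$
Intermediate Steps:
$B = -16$ ($B = -10 - 6 = -16$)
$B + N{\left(-14,9 \right)} = -16 - 12 = -28$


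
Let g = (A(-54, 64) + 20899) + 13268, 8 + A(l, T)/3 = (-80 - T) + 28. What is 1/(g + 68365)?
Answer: 1/102160 ≈ 9.7886e-6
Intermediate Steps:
A(l, T) = -180 - 3*T (A(l, T) = -24 + 3*((-80 - T) + 28) = -24 + 3*(-52 - T) = -24 + (-156 - 3*T) = -180 - 3*T)
g = 33795 (g = ((-180 - 3*64) + 20899) + 13268 = ((-180 - 192) + 20899) + 13268 = (-372 + 20899) + 13268 = 20527 + 13268 = 33795)
1/(g + 68365) = 1/(33795 + 68365) = 1/102160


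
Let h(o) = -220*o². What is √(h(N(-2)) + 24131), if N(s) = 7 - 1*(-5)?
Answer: I*√7549 ≈ 86.885*I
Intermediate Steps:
N(s) = 12 (N(s) = 7 + 5 = 12)
√(h(N(-2)) + 24131) = √(-220*12² + 24131) = √(-220*144 + 24131) = √(-31680 + 24131) = √(-7549) = I*√7549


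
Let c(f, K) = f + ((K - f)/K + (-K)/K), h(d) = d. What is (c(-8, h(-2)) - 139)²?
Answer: 22801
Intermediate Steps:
c(f, K) = -1 + f + (K - f)/K (c(f, K) = f + ((K - f)/K - 1) = f + (-1 + (K - f)/K) = -1 + f + (K - f)/K)
(c(-8, h(-2)) - 139)² = ((-8 - 1*(-8)/(-2)) - 139)² = ((-8 - 1*(-8)*(-½)) - 139)² = ((-8 - 4) - 139)² = (-12 - 139)² = (-151)² = 22801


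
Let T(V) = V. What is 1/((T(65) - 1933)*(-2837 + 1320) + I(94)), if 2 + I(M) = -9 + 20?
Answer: 1/2833765 ≈ 3.5289e-7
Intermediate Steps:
I(M) = 9 (I(M) = -2 + (-9 + 20) = -2 + 11 = 9)
1/((T(65) - 1933)*(-2837 + 1320) + I(94)) = 1/((65 - 1933)*(-2837 + 1320) + 9) = 1/(-1868*(-1517) + 9) = 1/(2833756 + 9) = 1/2833765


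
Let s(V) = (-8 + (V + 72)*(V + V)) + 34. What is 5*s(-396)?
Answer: 1283170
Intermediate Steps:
s(V) = 26 + 2*V*(72 + V) (s(V) = (-8 + (72 + V)*(2*V)) + 34 = (-8 + 2*V*(72 + V)) + 34 = 26 + 2*V*(72 + V))
5*s(-396) = 5*(26 + 2*(-396)² + 144*(-396)) = 5*(26 + 2*156816 - 57024) = 5*(26 + 313632 - 57024) = 5*256634 = 1283170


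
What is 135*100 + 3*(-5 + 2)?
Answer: 13491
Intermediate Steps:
135*100 + 3*(-5 + 2) = 13500 + 3*(-3) = 13500 - 9 = 13491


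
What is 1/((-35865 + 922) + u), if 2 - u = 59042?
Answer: -1/93983 ≈ -1.0640e-5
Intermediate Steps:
u = -59040 (u = 2 - 1*59042 = 2 - 59042 = -59040)
1/((-35865 + 922) + u) = 1/((-35865 + 922) - 59040) = 1/(-34943 - 59040) = 1/(-93983) = -1/93983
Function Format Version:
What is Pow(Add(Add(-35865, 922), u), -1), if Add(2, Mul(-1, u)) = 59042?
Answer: Rational(-1, 93983) ≈ -1.0640e-5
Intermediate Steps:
u = -59040 (u = Add(2, Mul(-1, 59042)) = Add(2, -59042) = -59040)
Pow(Add(Add(-35865, 922), u), -1) = Pow(Add(Add(-35865, 922), -59040), -1) = Pow(Add(-34943, -59040), -1) = Pow(-93983, -1) = Rational(-1, 93983)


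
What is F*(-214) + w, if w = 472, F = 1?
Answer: 258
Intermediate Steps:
F*(-214) + w = 1*(-214) + 472 = -214 + 472 = 258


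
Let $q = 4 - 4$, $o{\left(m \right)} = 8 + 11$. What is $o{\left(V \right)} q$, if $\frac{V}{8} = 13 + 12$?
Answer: $0$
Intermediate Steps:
$V = 200$ ($V = 8 \left(13 + 12\right) = 8 \cdot 25 = 200$)
$o{\left(m \right)} = 19$
$q = 0$ ($q = 4 - 4 = 0$)
$o{\left(V \right)} q = 19 \cdot 0 = 0$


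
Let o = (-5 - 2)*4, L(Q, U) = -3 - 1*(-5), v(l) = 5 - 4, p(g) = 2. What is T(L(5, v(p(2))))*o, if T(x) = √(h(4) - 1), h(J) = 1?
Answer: 0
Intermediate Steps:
v(l) = 1
L(Q, U) = 2 (L(Q, U) = -3 + 5 = 2)
o = -28 (o = -7*4 = -28)
T(x) = 0 (T(x) = √(1 - 1) = √0 = 0)
T(L(5, v(p(2))))*o = 0*(-28) = 0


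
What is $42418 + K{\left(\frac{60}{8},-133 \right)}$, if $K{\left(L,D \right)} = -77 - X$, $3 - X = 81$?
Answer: $42419$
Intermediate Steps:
$X = -78$ ($X = 3 - 81 = -78$)
$K{\left(L,D \right)} = 1$ ($K{\left(L,D \right)} = -77 - -78 = -77 + 78 = 1$)
$42418 + K{\left(\frac{60}{8},-133 \right)} = 42418 + 1 = 42419$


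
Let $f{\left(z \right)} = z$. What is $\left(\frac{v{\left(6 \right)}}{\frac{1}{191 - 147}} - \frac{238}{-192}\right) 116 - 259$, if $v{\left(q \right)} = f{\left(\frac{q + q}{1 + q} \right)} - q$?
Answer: $- \frac{3694235}{168} \approx -21990.0$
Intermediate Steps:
$v{\left(q \right)} = - q + \frac{2 q}{1 + q}$ ($v{\left(q \right)} = \frac{q + q}{1 + q} - q = \frac{2 q}{1 + q} - q = - q + \frac{2 q}{1 + q}$)
$\left(\frac{v{\left(6 \right)}}{\frac{1}{191 - 147}} - \frac{238}{-192}\right) 116 - 259 = \left(\frac{6 \frac{1}{1 + 6} \left(1 - 6\right)}{\frac{1}{191 - 147}} - \frac{238}{-192}\right) 116 - 259 = \left(\frac{6 \cdot \frac{1}{7} \left(1 - 6\right)}{\frac{1}{44}} - - \frac{119}{96}\right) 116 - 259 = \left(6 \cdot \frac{1}{7} \left(-5\right) \frac{1}{\frac{1}{44}} + \frac{119}{96}\right) 116 - 259 = \left(\left(- \frac{30}{7}\right) 44 + \frac{119}{96}\right) 116 - 259 = \left(- \frac{1320}{7} + \frac{119}{96}\right) 116 - 259 = \left(- \frac{125887}{672}\right) 116 - 259 = - \frac{3650723}{168} - 259 = - \frac{3694235}{168}$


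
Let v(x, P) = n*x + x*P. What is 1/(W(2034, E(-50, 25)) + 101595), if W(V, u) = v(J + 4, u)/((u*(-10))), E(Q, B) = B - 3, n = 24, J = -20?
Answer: 55/5587909 ≈ 9.8427e-6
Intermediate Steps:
v(x, P) = 24*x + P*x (v(x, P) = 24*x + x*P = 24*x + P*x)
E(Q, B) = -3 + B
W(V, u) = -(-384 - 16*u)/(10*u) (W(V, u) = ((-20 + 4)*(24 + u))/((u*(-10))) = (-16*(24 + u))/((-10*u)) = (-384 - 16*u)*(-1/(10*u)) = -(-384 - 16*u)/(10*u))
1/(W(2034, E(-50, 25)) + 101595) = 1/(8*(24 + (-3 + 25))/(5*(-3 + 25)) + 101595) = 1/((8/5)*(24 + 22)/22 + 101595) = 1/((8/5)*(1/22)*46 + 101595) = 1/(184/55 + 101595) = 1/(5587909/55) = 55/5587909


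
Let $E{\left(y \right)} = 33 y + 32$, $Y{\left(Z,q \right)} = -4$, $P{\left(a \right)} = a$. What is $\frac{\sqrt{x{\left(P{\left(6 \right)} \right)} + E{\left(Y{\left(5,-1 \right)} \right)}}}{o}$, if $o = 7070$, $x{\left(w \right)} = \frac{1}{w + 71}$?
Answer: $\frac{i \sqrt{592823}}{544390} \approx 0.0014143 i$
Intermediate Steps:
$E{\left(y \right)} = 32 + 33 y$
$x{\left(w \right)} = \frac{1}{71 + w}$
$\frac{\sqrt{x{\left(P{\left(6 \right)} \right)} + E{\left(Y{\left(5,-1 \right)} \right)}}}{o} = \frac{\sqrt{\frac{1}{71 + 6} + \left(32 + 33 \left(-4\right)\right)}}{7070} = \sqrt{\frac{1}{77} + \left(32 - 132\right)} \frac{1}{7070} = \sqrt{\frac{1}{77} - 100} \cdot \frac{1}{7070} = \sqrt{- \frac{7699}{77}} \cdot \frac{1}{7070} = \frac{i \sqrt{592823}}{77} \cdot \frac{1}{7070} = \frac{i \sqrt{592823}}{544390}$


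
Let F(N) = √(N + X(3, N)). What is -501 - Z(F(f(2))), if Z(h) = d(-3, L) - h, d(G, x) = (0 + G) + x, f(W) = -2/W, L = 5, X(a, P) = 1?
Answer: -503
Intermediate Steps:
d(G, x) = G + x
F(N) = √(1 + N) (F(N) = √(N + 1) = √(1 + N))
Z(h) = 2 - h (Z(h) = (-3 + 5) - h = 2 - h)
-501 - Z(F(f(2))) = -501 - (2 - √(1 - 2/2)) = -501 - (2 - √(1 - 2*½)) = -501 - (2 - √(1 - 1)) = -501 - (2 - √0) = -501 - (2 - 1*0) = -501 - (2 + 0) = -501 - 1*2 = -501 - 2 = -503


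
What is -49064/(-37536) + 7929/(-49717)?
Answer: 267711493/233272164 ≈ 1.1476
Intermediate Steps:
-49064/(-37536) + 7929/(-49717) = -49064*(-1/37536) + 7929*(-1/49717) = 6133/4692 - 7929/49717 = 267711493/233272164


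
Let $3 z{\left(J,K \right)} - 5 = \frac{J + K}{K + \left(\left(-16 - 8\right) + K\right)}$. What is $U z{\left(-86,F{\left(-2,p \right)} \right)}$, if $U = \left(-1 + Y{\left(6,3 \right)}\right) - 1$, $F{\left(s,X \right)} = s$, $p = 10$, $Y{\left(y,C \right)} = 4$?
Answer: $\frac{38}{7} \approx 5.4286$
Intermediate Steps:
$z{\left(J,K \right)} = \frac{5}{3} + \frac{J + K}{3 \left(-24 + 2 K\right)}$ ($z{\left(J,K \right)} = \frac{5}{3} + \frac{\left(J + K\right) \frac{1}{K + \left(\left(-16 - 8\right) + K\right)}}{3} = \frac{5}{3} + \frac{\left(J + K\right) \frac{1}{K + \left(-24 + K\right)}}{3} = \frac{5}{3} + \frac{\left(J + K\right) \frac{1}{-24 + 2 K}}{3} = \frac{5}{3} + \frac{\frac{1}{-24 + 2 K} \left(J + K\right)}{3} = \frac{5}{3} + \frac{J + K}{3 \left(-24 + 2 K\right)}$)
$U = 2$ ($U = \left(-1 + 4\right) - 1 = 3 - 1 = 2$)
$U z{\left(-86,F{\left(-2,p \right)} \right)} = 2 \frac{-120 - 86 + 11 \left(-2\right)}{6 \left(-12 - 2\right)} = 2 \frac{-120 - 86 - 22}{6 \left(-14\right)} = 2 \cdot \frac{1}{6} \left(- \frac{1}{14}\right) \left(-228\right) = 2 \cdot \frac{19}{7} = \frac{38}{7}$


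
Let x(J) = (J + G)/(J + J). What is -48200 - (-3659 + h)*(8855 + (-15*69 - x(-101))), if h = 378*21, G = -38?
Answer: -6768421179/202 ≈ -3.3507e+7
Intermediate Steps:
x(J) = (-38 + J)/(2*J) (x(J) = (J - 38)/(J + J) = (-38 + J)/((2*J)) = (-38 + J)*(1/(2*J)) = (-38 + J)/(2*J))
h = 7938
-48200 - (-3659 + h)*(8855 + (-15*69 - x(-101))) = -48200 - (-3659 + 7938)*(8855 + (-15*69 - (-38 - 101)/(2*(-101)))) = -48200 - 4279*(8855 + (-1035 - (-1)*(-139)/(2*101))) = -48200 - 4279*(8855 + (-1035 - 1*139/202)) = -48200 - 4279*(8855 + (-1035 - 139/202)) = -48200 - 4279*(8855 - 209209/202) = -48200 - 4279*1579501/202 = -48200 - 1*6758684779/202 = -48200 - 6758684779/202 = -6768421179/202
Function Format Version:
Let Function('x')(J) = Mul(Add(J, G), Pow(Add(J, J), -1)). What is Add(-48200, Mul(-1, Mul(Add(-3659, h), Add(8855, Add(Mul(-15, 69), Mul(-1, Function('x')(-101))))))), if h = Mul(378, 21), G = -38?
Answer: Rational(-6768421179, 202) ≈ -3.3507e+7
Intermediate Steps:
Function('x')(J) = Mul(Rational(1, 2), Pow(J, -1), Add(-38, J)) (Function('x')(J) = Mul(Add(J, -38), Pow(Add(J, J), -1)) = Mul(Add(-38, J), Pow(Mul(2, J), -1)) = Mul(Add(-38, J), Mul(Rational(1, 2), Pow(J, -1))) = Mul(Rational(1, 2), Pow(J, -1), Add(-38, J)))
h = 7938
Add(-48200, Mul(-1, Mul(Add(-3659, h), Add(8855, Add(Mul(-15, 69), Mul(-1, Function('x')(-101))))))) = Add(-48200, Mul(-1, Mul(Add(-3659, 7938), Add(8855, Add(Mul(-15, 69), Mul(-1, Mul(Rational(1, 2), Pow(-101, -1), Add(-38, -101)))))))) = Add(-48200, Mul(-1, Mul(4279, Add(8855, Add(-1035, Mul(-1, Mul(Rational(1, 2), Rational(-1, 101), -139))))))) = Add(-48200, Mul(-1, Mul(4279, Add(8855, Add(-1035, Mul(-1, Rational(139, 202))))))) = Add(-48200, Mul(-1, Mul(4279, Add(8855, Add(-1035, Rational(-139, 202)))))) = Add(-48200, Mul(-1, Mul(4279, Add(8855, Rational(-209209, 202))))) = Add(-48200, Mul(-1, Mul(4279, Rational(1579501, 202)))) = Add(-48200, Mul(-1, Rational(6758684779, 202))) = Add(-48200, Rational(-6758684779, 202)) = Rational(-6768421179, 202)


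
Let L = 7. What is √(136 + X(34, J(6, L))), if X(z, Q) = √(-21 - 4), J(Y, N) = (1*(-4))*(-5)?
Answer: √(136 + 5*I) ≈ 11.664 + 0.2143*I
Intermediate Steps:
J(Y, N) = 20 (J(Y, N) = -4*(-5) = 20)
X(z, Q) = 5*I (X(z, Q) = √(-25) = 5*I)
√(136 + X(34, J(6, L))) = √(136 + 5*I)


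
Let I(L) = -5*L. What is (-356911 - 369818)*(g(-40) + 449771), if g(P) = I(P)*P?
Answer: -321047797059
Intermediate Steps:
g(P) = -5*P² (g(P) = (-5*P)*P = -5*P²)
(-356911 - 369818)*(g(-40) + 449771) = (-356911 - 369818)*(-5*(-40)² + 449771) = -726729*(-5*1600 + 449771) = -726729*(-8000 + 449771) = -726729*441771 = -321047797059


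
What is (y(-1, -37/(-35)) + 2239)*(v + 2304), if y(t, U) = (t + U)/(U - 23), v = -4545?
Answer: -642251925/128 ≈ -5.0176e+6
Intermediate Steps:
y(t, U) = (U + t)/(-23 + U)
(y(-1, -37/(-35)) + 2239)*(v + 2304) = ((-37/(-35) - 1)/(-23 - 37/(-35)) + 2239)*(-4545 + 2304) = ((-37*(-1/35) - 1)/(-23 - 37*(-1/35)) + 2239)*(-2241) = ((37/35 - 1)/(-23 + 37/35) + 2239)*(-2241) = ((2/35)/(-768/35) + 2239)*(-2241) = (-35/768*2/35 + 2239)*(-2241) = (-1/384 + 2239)*(-2241) = (859775/384)*(-2241) = -642251925/128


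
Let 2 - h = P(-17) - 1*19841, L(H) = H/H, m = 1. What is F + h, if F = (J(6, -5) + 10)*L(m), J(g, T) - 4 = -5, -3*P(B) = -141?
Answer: 19805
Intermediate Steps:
P(B) = 47 (P(B) = -⅓*(-141) = 47)
L(H) = 1
J(g, T) = -1 (J(g, T) = 4 - 5 = -1)
h = 19796 (h = 2 - (47 - 1*19841) = 2 - (47 - 19841) = 2 - 1*(-19794) = 2 + 19794 = 19796)
F = 9 (F = (-1 + 10)*1 = 9*1 = 9)
F + h = 9 + 19796 = 19805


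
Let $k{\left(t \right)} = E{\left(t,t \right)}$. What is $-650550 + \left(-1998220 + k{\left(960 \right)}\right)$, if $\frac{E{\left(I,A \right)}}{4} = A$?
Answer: $-2644930$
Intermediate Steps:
$E{\left(I,A \right)} = 4 A$
$k{\left(t \right)} = 4 t$
$-650550 + \left(-1998220 + k{\left(960 \right)}\right) = -650550 + \left(-1998220 + 4 \cdot 960\right) = -650550 + \left(-1998220 + 3840\right) = -650550 - 1994380 = -2644930$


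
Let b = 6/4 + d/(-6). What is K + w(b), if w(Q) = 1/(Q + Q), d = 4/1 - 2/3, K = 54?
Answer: 927/17 ≈ 54.529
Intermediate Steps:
d = 10/3 (d = 4*1 - 2*1/3 = 4 - 2/3 = 10/3 ≈ 3.3333)
b = 17/18 (b = 6/4 + (10/3)/(-6) = 6*(1/4) + (10/3)*(-1/6) = 3/2 - 5/9 = 17/18 ≈ 0.94444)
w(Q) = 1/(2*Q)
K + w(b) = 54 + 1/(2*(17/18)) = 54 + (1/2)*(18/17) = 54 + 9/17 = 927/17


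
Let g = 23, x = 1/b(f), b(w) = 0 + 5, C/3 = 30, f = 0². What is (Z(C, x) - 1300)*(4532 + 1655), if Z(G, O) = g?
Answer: -7900799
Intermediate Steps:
f = 0
C = 90 (C = 3*30 = 90)
b(w) = 5
x = ⅕ (x = 1/5 = ⅕ ≈ 0.20000)
Z(G, O) = 23
(Z(C, x) - 1300)*(4532 + 1655) = (23 - 1300)*(4532 + 1655) = -1277*6187 = -7900799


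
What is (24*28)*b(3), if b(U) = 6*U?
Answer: 12096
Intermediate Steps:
(24*28)*b(3) = (24*28)*(6*3) = 672*18 = 12096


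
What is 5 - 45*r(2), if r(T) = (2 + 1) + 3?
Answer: -265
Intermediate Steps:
r(T) = 6 (r(T) = 3 + 3 = 6)
5 - 45*r(2) = 5 - 45*6 = 5 - 270 = -265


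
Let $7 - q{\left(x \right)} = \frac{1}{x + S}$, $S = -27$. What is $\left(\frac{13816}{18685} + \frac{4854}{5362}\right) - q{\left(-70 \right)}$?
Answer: $- \frac{26072498273}{4859165045} \approx -5.3656$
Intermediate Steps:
$q{\left(x \right)} = 7 - \frac{1}{-27 + x}$ ($q{\left(x \right)} = 7 - \frac{1}{x - 27} = 7 - \frac{1}{-27 + x}$)
$\left(\frac{13816}{18685} + \frac{4854}{5362}\right) - q{\left(-70 \right)} = \left(\frac{13816}{18685} + \frac{4854}{5362}\right) - \frac{-190 + 7 \left(-70\right)}{-27 - 70} = \left(13816 \cdot \frac{1}{18685} + 4854 \cdot \frac{1}{5362}\right) - \frac{-190 - 490}{-97} = \left(\frac{13816}{18685} + \frac{2427}{2681}\right) - \left(- \frac{1}{97}\right) \left(-680\right) = \frac{82389191}{50094485} - \frac{680}{97} = - \frac{26072498273}{4859165045}$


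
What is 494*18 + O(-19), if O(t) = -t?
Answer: 8911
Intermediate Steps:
494*18 + O(-19) = 494*18 - 1*(-19) = 8892 + 19 = 8911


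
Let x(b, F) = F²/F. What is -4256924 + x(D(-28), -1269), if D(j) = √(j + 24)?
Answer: -4258193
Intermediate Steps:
D(j) = √(24 + j)
x(b, F) = F
-4256924 + x(D(-28), -1269) = -4256924 - 1269 = -4258193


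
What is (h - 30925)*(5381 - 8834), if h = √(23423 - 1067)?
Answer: 106784025 - 62154*√69 ≈ 1.0627e+8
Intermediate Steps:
h = 18*√69 (h = √22356 = 18*√69 ≈ 149.52)
(h - 30925)*(5381 - 8834) = (18*√69 - 30925)*(5381 - 8834) = (-30925 + 18*√69)*(-3453) = 106784025 - 62154*√69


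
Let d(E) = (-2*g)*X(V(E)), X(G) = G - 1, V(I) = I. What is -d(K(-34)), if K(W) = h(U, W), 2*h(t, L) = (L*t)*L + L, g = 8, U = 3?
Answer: 27456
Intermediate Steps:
h(t, L) = L/2 + t*L**2/2 (h(t, L) = ((L*t)*L + L)/2 = (t*L**2 + L)/2 = (L + t*L**2)/2 = L/2 + t*L**2/2)
K(W) = W*(1 + 3*W)/2 (K(W) = W*(1 + W*3)/2 = W*(1 + 3*W)/2)
X(G) = -1 + G
d(E) = 16 - 16*E (d(E) = (-2*8)*(-1 + E) = -16*(-1 + E) = 16 - 16*E)
-d(K(-34)) = -(16 - 8*(-34)*(1 + 3*(-34))) = -(16 - 8*(-34)*(1 - 102)) = -(16 - 8*(-34)*(-101)) = -(16 - 16*1717) = -(16 - 27472) = -1*(-27456) = 27456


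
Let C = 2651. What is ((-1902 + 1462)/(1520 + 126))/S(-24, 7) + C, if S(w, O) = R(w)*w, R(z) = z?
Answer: 314175257/118512 ≈ 2651.0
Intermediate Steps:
S(w, O) = w² (S(w, O) = w*w = w²)
((-1902 + 1462)/(1520 + 126))/S(-24, 7) + C = ((-1902 + 1462)/(1520 + 126))/((-24)²) + 2651 = -440/1646/576 + 2651 = -440*1/1646*(1/576) + 2651 = -220/823*1/576 + 2651 = -55/118512 + 2651 = 314175257/118512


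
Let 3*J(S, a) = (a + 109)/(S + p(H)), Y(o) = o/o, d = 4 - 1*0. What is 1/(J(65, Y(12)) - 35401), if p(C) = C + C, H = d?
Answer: -219/7752709 ≈ -2.8248e-5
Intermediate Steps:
d = 4 (d = 4 + 0 = 4)
H = 4
p(C) = 2*C
Y(o) = 1
J(S, a) = (109 + a)/(3*(8 + S)) (J(S, a) = ((a + 109)/(S + 2*4))/3 = ((109 + a)/(S + 8))/3 = ((109 + a)/(8 + S))/3 = (109 + a)/(3*(8 + S)))
1/(J(65, Y(12)) - 35401) = 1/((109 + 1)/(3*(8 + 65)) - 35401) = 1/((⅓)*110/73 - 35401) = 1/((⅓)*(1/73)*110 - 35401) = 1/(110/219 - 35401) = 1/(-7752709/219) = -219/7752709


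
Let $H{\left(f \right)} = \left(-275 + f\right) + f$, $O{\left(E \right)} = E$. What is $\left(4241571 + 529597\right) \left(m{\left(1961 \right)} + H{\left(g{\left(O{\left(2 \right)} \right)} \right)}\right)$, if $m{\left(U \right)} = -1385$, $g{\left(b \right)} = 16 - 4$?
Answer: $-7805630848$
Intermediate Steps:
$g{\left(b \right)} = 12$
$H{\left(f \right)} = -275 + 2 f$
$\left(4241571 + 529597\right) \left(m{\left(1961 \right)} + H{\left(g{\left(O{\left(2 \right)} \right)} \right)}\right) = \left(4241571 + 529597\right) \left(-1385 + \left(-275 + 2 \cdot 12\right)\right) = 4771168 \left(-1385 + \left(-275 + 24\right)\right) = 4771168 \left(-1385 - 251\right) = 4771168 \left(-1636\right) = -7805630848$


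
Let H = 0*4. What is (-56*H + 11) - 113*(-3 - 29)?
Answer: 3627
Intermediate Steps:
H = 0
(-56*H + 11) - 113*(-3 - 29) = (-56*0 + 11) - 113*(-3 - 29) = (0 + 11) - 113*(-32) = 11 - 1*(-3616) = 11 + 3616 = 3627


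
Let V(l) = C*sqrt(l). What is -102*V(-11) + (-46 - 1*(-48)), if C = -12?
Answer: 2 + 1224*I*sqrt(11) ≈ 2.0 + 4059.5*I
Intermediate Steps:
V(l) = -12*sqrt(l)
-102*V(-11) + (-46 - 1*(-48)) = -(-1224)*sqrt(-11) + (-46 - 1*(-48)) = -(-1224)*I*sqrt(11) + (-46 + 48) = -(-1224)*I*sqrt(11) + 2 = 1224*I*sqrt(11) + 2 = 2 + 1224*I*sqrt(11)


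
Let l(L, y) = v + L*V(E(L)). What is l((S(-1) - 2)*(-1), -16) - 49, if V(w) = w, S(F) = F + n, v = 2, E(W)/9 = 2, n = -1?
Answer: 25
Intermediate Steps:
E(W) = 18 (E(W) = 9*2 = 18)
S(F) = -1 + F (S(F) = F - 1 = -1 + F)
l(L, y) = 2 + 18*L (l(L, y) = 2 + L*18 = 2 + 18*L)
l((S(-1) - 2)*(-1), -16) - 49 = (2 + 18*(((-1 - 1) - 2)*(-1))) - 49 = (2 + 18*((-2 - 2)*(-1))) - 49 = (2 + 18*(-4*(-1))) - 49 = (2 + 18*4) - 49 = (2 + 72) - 49 = 74 - 49 = 25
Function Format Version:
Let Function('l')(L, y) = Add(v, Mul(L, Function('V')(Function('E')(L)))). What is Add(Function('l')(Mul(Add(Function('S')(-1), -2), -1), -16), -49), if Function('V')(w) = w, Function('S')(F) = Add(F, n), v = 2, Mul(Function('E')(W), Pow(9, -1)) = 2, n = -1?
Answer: 25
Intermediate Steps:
Function('E')(W) = 18 (Function('E')(W) = Mul(9, 2) = 18)
Function('S')(F) = Add(-1, F) (Function('S')(F) = Add(F, -1) = Add(-1, F))
Function('l')(L, y) = Add(2, Mul(18, L)) (Function('l')(L, y) = Add(2, Mul(L, 18)) = Add(2, Mul(18, L)))
Add(Function('l')(Mul(Add(Function('S')(-1), -2), -1), -16), -49) = Add(Add(2, Mul(18, Mul(Add(Add(-1, -1), -2), -1))), -49) = Add(Add(2, Mul(18, Mul(Add(-2, -2), -1))), -49) = Add(Add(2, Mul(18, Mul(-4, -1))), -49) = Add(Add(2, Mul(18, 4)), -49) = Add(Add(2, 72), -49) = Add(74, -49) = 25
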